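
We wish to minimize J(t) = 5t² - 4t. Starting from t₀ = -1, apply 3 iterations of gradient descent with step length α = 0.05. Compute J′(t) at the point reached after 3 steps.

J′(t) = 10t - 4
Step 1: J′(-1) = -14; t₁ = -1 − 0.05·(-14) = -0.3
Step 2: J′(-0.3) = -7; t₂ = -0.3 − 0.05·(-7) = 0.05
Step 3: J′(0.05) = -3.5; t₃ = 0.05 − 0.05·(-3.5) = 0.225
J′(t) at (0.225) = -1.75

-1.75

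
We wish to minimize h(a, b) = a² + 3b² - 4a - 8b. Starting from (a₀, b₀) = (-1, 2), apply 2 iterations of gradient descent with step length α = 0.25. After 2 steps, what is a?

∇h = (2a - 4, 6b - 8)
(a₁, b₁) = (-1, 2) − 0.25·(-6, 4) = (0.5, 1)
(a₂, b₂) = (0.5, 1) − 0.25·(-3, -2) = (1.25, 1.5)
a = 1.25

1.25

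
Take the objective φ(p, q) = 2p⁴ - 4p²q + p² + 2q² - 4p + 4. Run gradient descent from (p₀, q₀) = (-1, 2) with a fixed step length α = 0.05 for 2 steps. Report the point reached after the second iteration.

∇φ = (8p³ - 8pq + 2p - 4, -4p² + 4q)
(p₁, q₁) = (-1, 2) − 0.05·(2, 4) = (-1.1, 1.8)
(p₂, q₂) = (-1.1, 1.8) − 0.05·(-1.008, 2.36) = (-1.0496, 1.682)

(-1.0496, 1.682)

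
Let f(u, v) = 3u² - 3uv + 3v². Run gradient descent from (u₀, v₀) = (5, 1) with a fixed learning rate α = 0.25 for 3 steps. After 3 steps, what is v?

3.953125

∇f = (6u - 3v, -3u + 6v)
Step 1: at (5, 1), ∇f = (27, -9) → (5, 1) − 0.25·(27, -9) = (-1.75, 3.25)
Step 2: at (-1.75, 3.25), ∇f = (-20.25, 24.75) → (-1.75, 3.25) − 0.25·(-20.25, 24.75) = (3.3125, -2.9375)
Step 3: at (3.3125, -2.9375), ∇f = (28.6875, -27.5625) → (3.3125, -2.9375) − 0.25·(28.6875, -27.5625) = (-3.859375, 3.953125)
v = 3.953125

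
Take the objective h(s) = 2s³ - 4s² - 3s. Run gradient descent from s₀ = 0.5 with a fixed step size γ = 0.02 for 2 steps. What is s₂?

h′(s) = 6s² - 8s - 3
Step 1: h′(0.5) = -5.5; s₁ = 0.5 − 0.02·(-5.5) = 0.61
Step 2: h′(0.61) = -5.6474; s₂ = 0.61 − 0.02·(-5.6474) = 0.722948

0.722948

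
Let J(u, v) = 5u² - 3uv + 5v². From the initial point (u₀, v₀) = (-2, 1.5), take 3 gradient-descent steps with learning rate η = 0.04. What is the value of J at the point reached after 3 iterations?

∇J = (10u - 3v, -3u + 10v)
Step 1: at (-2, 1.5), ∇J = (-24.5, 21) → (-2, 1.5) − 0.04·(-24.5, 21) = (-1.02, 0.66)
Step 2: at (-1.02, 0.66), ∇J = (-12.18, 9.66) → (-1.02, 0.66) − 0.04·(-12.18, 9.66) = (-0.5328, 0.2736)
Step 3: at (-0.5328, 0.2736), ∇J = (-6.1488, 4.3344) → (-0.5328, 0.2736) − 0.04·(-6.1488, 4.3344) = (-0.286848, 0.100224)
J(-0.286848, 0.100224) = 0.547880288256

0.547880288256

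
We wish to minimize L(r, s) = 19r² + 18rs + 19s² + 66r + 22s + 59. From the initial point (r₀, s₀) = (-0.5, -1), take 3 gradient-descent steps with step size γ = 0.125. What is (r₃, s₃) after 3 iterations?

(-14.15625, -2.84375)

∇L = (38r + 18s + 66, 18r + 38s + 22)
Step 1: at (-0.5, -1), ∇L = (29, -25) → (-0.5, -1) − 0.125·(29, -25) = (-4.125, 2.125)
Step 2: at (-4.125, 2.125), ∇L = (-52.5, 28.5) → (-4.125, 2.125) − 0.125·(-52.5, 28.5) = (2.4375, -1.4375)
Step 3: at (2.4375, -1.4375), ∇L = (132.75, 11.25) → (2.4375, -1.4375) − 0.125·(132.75, 11.25) = (-14.15625, -2.84375)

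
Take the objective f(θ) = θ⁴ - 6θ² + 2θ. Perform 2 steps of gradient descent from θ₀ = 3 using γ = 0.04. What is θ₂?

-0.02081024

f′(θ) = 4θ³ - 12θ + 2
Step 1: f′(3) = 74; θ₁ = 3 − 0.04·74 = 0.04
Step 2: f′(0.04) = 1.520256; θ₂ = 0.04 − 0.04·1.520256 = -0.02081024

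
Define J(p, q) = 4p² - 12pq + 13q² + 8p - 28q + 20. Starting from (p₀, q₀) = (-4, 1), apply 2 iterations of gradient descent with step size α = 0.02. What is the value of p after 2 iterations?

-2.896

∇J = (8p - 12q + 8, -12p + 26q - 28)
Step 1: at (-4, 1), ∇J = (-36, 46) → (-4, 1) − 0.02·(-36, 46) = (-3.28, 0.08)
Step 2: at (-3.28, 0.08), ∇J = (-19.2, 13.44) → (-3.28, 0.08) − 0.02·(-19.2, 13.44) = (-2.896, -0.1888)
p = -2.896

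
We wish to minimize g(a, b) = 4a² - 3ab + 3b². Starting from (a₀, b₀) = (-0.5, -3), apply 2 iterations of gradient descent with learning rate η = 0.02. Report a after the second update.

∇g = (8a - 3b, -3a + 6b)
(a₁, b₁) = (-0.5, -3) − 0.02·(5, -16.5) = (-0.6, -2.67)
(a₂, b₂) = (-0.6, -2.67) − 0.02·(3.21, -14.22) = (-0.6642, -2.3856)
a = -0.6642

-0.6642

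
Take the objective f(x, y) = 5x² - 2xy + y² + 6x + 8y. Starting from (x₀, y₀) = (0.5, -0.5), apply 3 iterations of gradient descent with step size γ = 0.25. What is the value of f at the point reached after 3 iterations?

64

∇f = (10x - 2y + 6, -2x + 2y + 8)
(x₁, y₁) = (0.5, -0.5) − 0.25·(12, 6) = (-2.5, -2)
(x₂, y₂) = (-2.5, -2) − 0.25·(-15, 9) = (1.25, -4.25)
(x₃, y₃) = (1.25, -4.25) − 0.25·(27, -3) = (-5.5, -3.5)
f(-5.5, -3.5) = 64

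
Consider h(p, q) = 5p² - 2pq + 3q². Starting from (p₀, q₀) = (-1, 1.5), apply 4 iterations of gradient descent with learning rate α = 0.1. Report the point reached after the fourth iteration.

(0.0208, 0.0504)

∇h = (10p - 2q, -2p + 6q)
(p₁, q₁) = (-1, 1.5) − 0.1·(-13, 11) = (0.3, 0.4)
(p₂, q₂) = (0.3, 0.4) − 0.1·(2.2, 1.8) = (0.08, 0.22)
(p₃, q₃) = (0.08, 0.22) − 0.1·(0.36, 1.16) = (0.044, 0.104)
(p₄, q₄) = (0.044, 0.104) − 0.1·(0.232, 0.536) = (0.0208, 0.0504)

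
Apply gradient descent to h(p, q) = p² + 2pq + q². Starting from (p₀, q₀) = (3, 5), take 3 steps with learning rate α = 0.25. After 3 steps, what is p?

-1

∇h = (2p + 2q, 2p + 2q)
Step 1: at (3, 5), ∇h = (16, 16) → (3, 5) − 0.25·(16, 16) = (-1, 1)
Step 2: at (-1, 1), ∇h = (0, 0) → (-1, 1) − 0.25·(0, 0) = (-1, 1)
Step 3: at (-1, 1), ∇h = (0, 0) → (-1, 1) − 0.25·(0, 0) = (-1, 1)
p = -1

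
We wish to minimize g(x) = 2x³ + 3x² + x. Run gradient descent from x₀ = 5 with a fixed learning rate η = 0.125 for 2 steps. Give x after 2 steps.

-237.51171875

g′(x) = 6x² + 6x + 1
Step 1: g′(5) = 181; x₁ = 5 − 0.125·181 = -17.625
Step 2: g′(-17.625) = 1759.09375; x₂ = -17.625 − 0.125·1759.09375 = -237.51171875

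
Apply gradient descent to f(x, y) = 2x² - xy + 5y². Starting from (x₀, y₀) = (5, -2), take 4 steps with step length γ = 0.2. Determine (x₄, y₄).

∇f = (4x - y, -x + 10y)
(x₁, y₁) = (5, -2) − 0.2·(22, -25) = (0.6, 3)
(x₂, y₂) = (0.6, 3) − 0.2·(-0.6, 29.4) = (0.72, -2.88)
(x₃, y₃) = (0.72, -2.88) − 0.2·(5.76, -29.52) = (-0.432, 3.024)
(x₄, y₄) = (-0.432, 3.024) − 0.2·(-4.752, 30.672) = (0.5184, -3.1104)

(0.5184, -3.1104)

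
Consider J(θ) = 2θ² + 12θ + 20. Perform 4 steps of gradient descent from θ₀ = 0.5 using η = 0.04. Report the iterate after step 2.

J′(θ) = 4θ + 12
Step 1: J′(0.5) = 14; θ₁ = 0.5 − 0.04·14 = -0.06
Step 2: J′(-0.06) = 11.76; θ₂ = -0.06 − 0.04·11.76 = -0.5304

-0.5304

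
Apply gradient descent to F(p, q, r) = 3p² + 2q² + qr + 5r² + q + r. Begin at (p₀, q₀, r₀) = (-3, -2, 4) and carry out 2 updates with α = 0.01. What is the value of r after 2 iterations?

3.2587

∇F = (6p, 4q + r + 1, q + 10r + 1)
(p₁, q₁, r₁) = (-3, -2, 4) − 0.01·(-18, -3, 39) = (-2.82, -1.97, 3.61)
(p₂, q₂, r₂) = (-2.82, -1.97, 3.61) − 0.01·(-16.92, -3.27, 35.13) = (-2.6508, -1.9373, 3.2587)
r = 3.2587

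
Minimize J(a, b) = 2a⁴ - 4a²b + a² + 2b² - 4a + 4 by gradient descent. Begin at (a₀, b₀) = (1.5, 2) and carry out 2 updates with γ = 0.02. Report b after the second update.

∇J = (8a³ - 8ab + 2a - 4, -4a² + 4b)
(a₁, b₁) = (1.5, 2) − 0.02·(2, -1) = (1.46, 2.02)
(a₂, b₂) = (1.46, 2.02) − 0.02·(0.223488, -0.4464) = (1.45553024, 2.028928)
b = 2.028928

2.028928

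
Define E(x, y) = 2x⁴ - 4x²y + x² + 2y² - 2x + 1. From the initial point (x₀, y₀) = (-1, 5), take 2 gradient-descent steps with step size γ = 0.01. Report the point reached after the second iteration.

∇E = (8x³ - 8xy + 2x - 2, -4x² + 4y)
Step 1: at (-1, 5), ∇E = (28, 16) → (-1, 5) − 0.01·(28, 16) = (-1.28, 4.84)
Step 2: at (-1.28, 4.84), ∇E = (28.224384, 12.8064) → (-1.28, 4.84) − 0.01·(28.224384, 12.8064) = (-1.56224384, 4.711936)

(-1.56224384, 4.711936)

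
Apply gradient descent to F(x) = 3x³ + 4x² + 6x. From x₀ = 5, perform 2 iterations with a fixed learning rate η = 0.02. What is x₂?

F′(x) = 9x² + 8x + 6
x₁ = 5 − 0.02·271 = -0.42
x₂ = -0.42 − 0.02·4.2276 = -0.504552

-0.504552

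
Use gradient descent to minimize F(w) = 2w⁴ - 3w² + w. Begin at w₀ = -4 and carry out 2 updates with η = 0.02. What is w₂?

F′(w) = 8w³ - 6w + 1
Step 1: F′(-4) = -487; w₁ = -4 − 0.02·(-487) = 5.74
Step 2: F′(5.74) = 1479.513792; w₂ = 5.74 − 0.02·1479.513792 = -23.85027584

-23.85027584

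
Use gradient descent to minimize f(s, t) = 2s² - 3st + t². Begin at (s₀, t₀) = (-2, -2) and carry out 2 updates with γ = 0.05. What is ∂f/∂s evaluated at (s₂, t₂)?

∇f = (4s - 3t, -3s + 2t)
Step 1: at (-2, -2), ∇f = (-2, 2) → (-2, -2) − 0.05·(-2, 2) = (-1.9, -2.1)
Step 2: at (-1.9, -2.1), ∇f = (-1.3, 1.5) → (-1.9, -2.1) − 0.05·(-1.3, 1.5) = (-1.835, -2.175)
∂f/∂s at (-1.835, -2.175) = -0.815

-0.815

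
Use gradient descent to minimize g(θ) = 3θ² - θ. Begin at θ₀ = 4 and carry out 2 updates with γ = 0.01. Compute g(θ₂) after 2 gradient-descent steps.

34.33468332

g′(θ) = 6θ - 1
θ₁ = 4 − 0.01·23 = 3.77
θ₂ = 3.77 − 0.01·21.62 = 3.5538
g(3.5538) = 34.33468332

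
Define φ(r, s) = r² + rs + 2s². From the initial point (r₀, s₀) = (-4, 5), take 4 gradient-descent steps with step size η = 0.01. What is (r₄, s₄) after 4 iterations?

(-3.87431984, 4.39559497)

∇φ = (2r + s, r + 4s)
Step 1: at (-4, 5), ∇φ = (-3, 16) → (-4, 5) − 0.01·(-3, 16) = (-3.97, 4.84)
Step 2: at (-3.97, 4.84), ∇φ = (-3.1, 15.39) → (-3.97, 4.84) − 0.01·(-3.1, 15.39) = (-3.939, 4.6861)
Step 3: at (-3.939, 4.6861), ∇φ = (-3.1919, 14.8054) → (-3.939, 4.6861) − 0.01·(-3.1919, 14.8054) = (-3.907081, 4.538046)
Step 4: at (-3.907081, 4.538046), ∇φ = (-3.276116, 14.245103) → (-3.907081, 4.538046) − 0.01·(-3.276116, 14.245103) = (-3.87431984, 4.39559497)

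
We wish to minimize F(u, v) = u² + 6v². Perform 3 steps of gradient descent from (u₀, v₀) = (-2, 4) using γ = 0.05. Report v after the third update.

0.256

∇F = (2u, 12v)
(u₁, v₁) = (-2, 4) − 0.05·(-4, 48) = (-1.8, 1.6)
(u₂, v₂) = (-1.8, 1.6) − 0.05·(-3.6, 19.2) = (-1.62, 0.64)
(u₃, v₃) = (-1.62, 0.64) − 0.05·(-3.24, 7.68) = (-1.458, 0.256)
v = 0.256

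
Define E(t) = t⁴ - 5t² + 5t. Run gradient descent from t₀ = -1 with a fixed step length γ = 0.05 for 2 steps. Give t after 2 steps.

E′(t) = 4t³ - 10t + 5
t₁ = -1 − 0.05·11 = -1.55
t₂ = -1.55 − 0.05·5.6045 = -1.830225

-1.830225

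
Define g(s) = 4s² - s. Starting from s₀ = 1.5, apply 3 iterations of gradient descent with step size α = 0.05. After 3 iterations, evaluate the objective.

g′(s) = 8s - 1
Step 1: g′(1.5) = 11; s₁ = 1.5 − 0.05·11 = 0.95
Step 2: g′(0.95) = 6.6; s₂ = 0.95 − 0.05·6.6 = 0.62
Step 3: g′(0.62) = 3.96; s₃ = 0.62 − 0.05·3.96 = 0.422
g(0.422) = 0.290336

0.290336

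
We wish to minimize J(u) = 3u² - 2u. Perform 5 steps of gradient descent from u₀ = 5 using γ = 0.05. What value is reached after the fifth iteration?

J′(u) = 6u - 2
u₁ = 5 − 0.05·28 = 3.6
u₂ = 3.6 − 0.05·19.6 = 2.62
u₃ = 2.62 − 0.05·13.72 = 1.934
u₄ = 1.934 − 0.05·9.604 = 1.4538
u₅ = 1.4538 − 0.05·6.7228 = 1.11766

1.11766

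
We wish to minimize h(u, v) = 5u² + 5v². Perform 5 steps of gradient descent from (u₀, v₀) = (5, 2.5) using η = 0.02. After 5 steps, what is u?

1.6384

∇h = (10u, 10v)
(u₁, v₁) = (5, 2.5) − 0.02·(50, 25) = (4, 2)
(u₂, v₂) = (4, 2) − 0.02·(40, 20) = (3.2, 1.6)
(u₃, v₃) = (3.2, 1.6) − 0.02·(32, 16) = (2.56, 1.28)
(u₄, v₄) = (2.56, 1.28) − 0.02·(25.6, 12.8) = (2.048, 1.024)
(u₅, v₅) = (2.048, 1.024) − 0.02·(20.48, 10.24) = (1.6384, 0.8192)
u = 1.6384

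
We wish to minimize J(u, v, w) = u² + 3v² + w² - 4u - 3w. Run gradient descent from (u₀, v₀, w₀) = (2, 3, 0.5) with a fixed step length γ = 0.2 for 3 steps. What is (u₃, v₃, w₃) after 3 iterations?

(2, -0.024, 1.284)

∇J = (2u - 4, 6v, 2w - 3)
(u₁, v₁, w₁) = (2, 3, 0.5) − 0.2·(0, 18, -2) = (2, -0.6, 0.9)
(u₂, v₂, w₂) = (2, -0.6, 0.9) − 0.2·(0, -3.6, -1.2) = (2, 0.12, 1.14)
(u₃, v₃, w₃) = (2, 0.12, 1.14) − 0.2·(0, 0.72, -0.72) = (2, -0.024, 1.284)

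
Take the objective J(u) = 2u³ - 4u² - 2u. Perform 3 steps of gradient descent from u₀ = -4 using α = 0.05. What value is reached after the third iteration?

J′(u) = 6u² - 8u - 2
Step 1: J′(-4) = 126; u₁ = -4 − 0.05·126 = -10.3
Step 2: J′(-10.3) = 716.94; u₂ = -10.3 − 0.05·716.94 = -46.147
Step 3: J′(-46.147) = 13144.449654; u₃ = -46.147 − 0.05·13144.449654 = -703.3694827

-703.3694827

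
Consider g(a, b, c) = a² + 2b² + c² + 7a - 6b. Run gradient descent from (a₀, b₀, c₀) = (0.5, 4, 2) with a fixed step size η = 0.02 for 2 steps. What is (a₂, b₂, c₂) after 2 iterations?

∇g = (2a + 7, 4b - 6, 2c)
Step 1: at (0.5, 4, 2), ∇g = (8, 10, 4) → (0.5, 4, 2) − 0.02·(8, 10, 4) = (0.34, 3.8, 1.92)
Step 2: at (0.34, 3.8, 1.92), ∇g = (7.68, 9.2, 3.84) → (0.34, 3.8, 1.92) − 0.02·(7.68, 9.2, 3.84) = (0.1864, 3.616, 1.8432)

(0.1864, 3.616, 1.8432)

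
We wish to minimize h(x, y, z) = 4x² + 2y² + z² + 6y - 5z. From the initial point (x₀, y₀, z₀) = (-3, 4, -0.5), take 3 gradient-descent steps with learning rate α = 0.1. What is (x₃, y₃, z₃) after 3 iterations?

∇h = (8x, 4y + 6, 2z - 5)
Step 1: at (-3, 4, -0.5), ∇h = (-24, 22, -6) → (-3, 4, -0.5) − 0.1·(-24, 22, -6) = (-0.6, 1.8, 0.1)
Step 2: at (-0.6, 1.8, 0.1), ∇h = (-4.8, 13.2, -4.8) → (-0.6, 1.8, 0.1) − 0.1·(-4.8, 13.2, -4.8) = (-0.12, 0.48, 0.58)
Step 3: at (-0.12, 0.48, 0.58), ∇h = (-0.96, 7.92, -3.84) → (-0.12, 0.48, 0.58) − 0.1·(-0.96, 7.92, -3.84) = (-0.024, -0.312, 0.964)

(-0.024, -0.312, 0.964)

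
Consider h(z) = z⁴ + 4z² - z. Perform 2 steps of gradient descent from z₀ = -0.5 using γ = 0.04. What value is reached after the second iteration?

-0.14688768

h′(z) = 4z³ + 8z - 1
Step 1: h′(-0.5) = -5.5; z₁ = -0.5 − 0.04·(-5.5) = -0.28
Step 2: h′(-0.28) = -3.327808; z₂ = -0.28 − 0.04·(-3.327808) = -0.14688768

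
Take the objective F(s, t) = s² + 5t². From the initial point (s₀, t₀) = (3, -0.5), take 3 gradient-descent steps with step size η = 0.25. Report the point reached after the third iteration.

∇F = (2s, 10t)
(s₁, t₁) = (3, -0.5) − 0.25·(6, -5) = (1.5, 0.75)
(s₂, t₂) = (1.5, 0.75) − 0.25·(3, 7.5) = (0.75, -1.125)
(s₃, t₃) = (0.75, -1.125) − 0.25·(1.5, -11.25) = (0.375, 1.6875)

(0.375, 1.6875)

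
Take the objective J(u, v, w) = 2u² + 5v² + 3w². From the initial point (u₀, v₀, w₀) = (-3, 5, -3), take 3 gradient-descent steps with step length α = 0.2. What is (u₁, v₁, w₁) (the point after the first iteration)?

(-0.6, -5, 0.6)

∇J = (4u, 10v, 6w)
(u₁, v₁, w₁) = (-3, 5, -3) − 0.2·(-12, 50, -18) = (-0.6, -5, 0.6)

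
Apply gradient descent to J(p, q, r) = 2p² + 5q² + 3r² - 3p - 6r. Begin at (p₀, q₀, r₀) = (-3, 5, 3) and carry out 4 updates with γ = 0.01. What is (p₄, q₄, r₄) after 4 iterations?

(-2.4350496, 3.2805, 2.56149792)

∇J = (4p - 3, 10q, 6r - 6)
(p₁, q₁, r₁) = (-3, 5, 3) − 0.01·(-15, 50, 12) = (-2.85, 4.5, 2.88)
(p₂, q₂, r₂) = (-2.85, 4.5, 2.88) − 0.01·(-14.4, 45, 11.28) = (-2.706, 4.05, 2.7672)
(p₃, q₃, r₃) = (-2.706, 4.05, 2.7672) − 0.01·(-13.824, 40.5, 10.6032) = (-2.56776, 3.645, 2.661168)
(p₄, q₄, r₄) = (-2.56776, 3.645, 2.661168) − 0.01·(-13.27104, 36.45, 9.967008) = (-2.4350496, 3.2805, 2.56149792)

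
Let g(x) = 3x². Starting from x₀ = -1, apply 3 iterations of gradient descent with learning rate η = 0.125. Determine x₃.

g′(x) = 6x
x₁ = -1 − 0.125·(-6) = -0.25
x₂ = -0.25 − 0.125·(-1.5) = -0.0625
x₃ = -0.0625 − 0.125·(-0.375) = -0.015625

-0.015625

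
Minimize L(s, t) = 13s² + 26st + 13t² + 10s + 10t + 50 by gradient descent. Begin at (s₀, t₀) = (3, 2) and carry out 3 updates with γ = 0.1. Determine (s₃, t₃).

∇L = (26s + 26t + 10, 26s + 26t + 10)
Step 1: at (3, 2), ∇L = (140, 140) → (3, 2) − 0.1·(140, 140) = (-11, -12)
Step 2: at (-11, -12), ∇L = (-588, -588) → (-11, -12) − 0.1·(-588, -588) = (47.8, 46.8)
Step 3: at (47.8, 46.8), ∇L = (2469.6, 2469.6) → (47.8, 46.8) − 0.1·(2469.6, 2469.6) = (-199.16, -200.16)

(-199.16, -200.16)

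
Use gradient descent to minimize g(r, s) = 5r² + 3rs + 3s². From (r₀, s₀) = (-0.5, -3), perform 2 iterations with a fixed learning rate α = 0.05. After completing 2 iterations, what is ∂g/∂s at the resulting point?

∇g = (10r + 3s, 3r + 6s)
(r₁, s₁) = (-0.5, -3) − 0.05·(-14, -19.5) = (0.2, -2.025)
(r₂, s₂) = (0.2, -2.025) − 0.05·(-4.075, -11.55) = (0.40375, -1.4475)
∂g/∂s at (0.40375, -1.4475) = -7.47375

-7.47375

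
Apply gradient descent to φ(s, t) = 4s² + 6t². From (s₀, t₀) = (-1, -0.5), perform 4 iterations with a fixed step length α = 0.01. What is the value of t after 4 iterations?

-0.29984768

∇φ = (8s, 12t)
Step 1: at (-1, -0.5), ∇φ = (-8, -6) → (-1, -0.5) − 0.01·(-8, -6) = (-0.92, -0.44)
Step 2: at (-0.92, -0.44), ∇φ = (-7.36, -5.28) → (-0.92, -0.44) − 0.01·(-7.36, -5.28) = (-0.8464, -0.3872)
Step 3: at (-0.8464, -0.3872), ∇φ = (-6.7712, -4.6464) → (-0.8464, -0.3872) − 0.01·(-6.7712, -4.6464) = (-0.778688, -0.340736)
Step 4: at (-0.778688, -0.340736), ∇φ = (-6.229504, -4.088832) → (-0.778688, -0.340736) − 0.01·(-6.229504, -4.088832) = (-0.71639296, -0.29984768)
t = -0.29984768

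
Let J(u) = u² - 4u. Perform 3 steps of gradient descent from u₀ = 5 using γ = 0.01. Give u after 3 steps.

4.823576

J′(u) = 2u - 4
u₁ = 5 − 0.01·6 = 4.94
u₂ = 4.94 − 0.01·5.88 = 4.8812
u₃ = 4.8812 − 0.01·5.7624 = 4.823576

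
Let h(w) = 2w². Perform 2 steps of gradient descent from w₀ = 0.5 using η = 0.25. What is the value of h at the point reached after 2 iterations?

h′(w) = 4w
w₁ = 0.5 − 0.25·2 = 0
w₂ = 0 − 0.25·0 = 0
h(0) = 0

0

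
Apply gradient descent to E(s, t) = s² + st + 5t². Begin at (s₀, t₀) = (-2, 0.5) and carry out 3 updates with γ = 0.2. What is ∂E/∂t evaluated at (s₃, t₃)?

-2.608

∇E = (2s + t, s + 10t)
(s₁, t₁) = (-2, 0.5) − 0.2·(-3.5, 3) = (-1.3, -0.1)
(s₂, t₂) = (-1.3, -0.1) − 0.2·(-2.7, -2.3) = (-0.76, 0.36)
(s₃, t₃) = (-0.76, 0.36) − 0.2·(-1.16, 2.84) = (-0.528, -0.208)
∂E/∂t at (-0.528, -0.208) = -2.608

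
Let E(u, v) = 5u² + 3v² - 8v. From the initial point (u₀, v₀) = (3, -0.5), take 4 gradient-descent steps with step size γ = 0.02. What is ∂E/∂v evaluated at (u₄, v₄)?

∇E = (10u, 6v - 8)
(u₁, v₁) = (3, -0.5) − 0.02·(30, -11) = (2.4, -0.28)
(u₂, v₂) = (2.4, -0.28) − 0.02·(24, -9.68) = (1.92, -0.0864)
(u₃, v₃) = (1.92, -0.0864) − 0.02·(19.2, -8.5184) = (1.536, 0.083968)
(u₄, v₄) = (1.536, 0.083968) − 0.02·(15.36, -7.496192) = (1.2288, 0.23389184)
∂E/∂v at (1.2288, 0.23389184) = -6.59664896

-6.59664896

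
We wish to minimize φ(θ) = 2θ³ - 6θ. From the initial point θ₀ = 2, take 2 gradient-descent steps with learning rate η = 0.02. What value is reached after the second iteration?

1.437248

φ′(θ) = 6θ² - 6
Step 1: φ′(2) = 18; θ₁ = 2 − 0.02·18 = 1.64
Step 2: φ′(1.64) = 10.1376; θ₂ = 1.64 − 0.02·10.1376 = 1.437248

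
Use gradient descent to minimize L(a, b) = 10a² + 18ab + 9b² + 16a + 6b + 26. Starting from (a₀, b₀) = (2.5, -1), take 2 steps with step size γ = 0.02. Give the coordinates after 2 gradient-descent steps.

(1.2016, -1.7368)

∇L = (20a + 18b + 16, 18a + 18b + 6)
Step 1: at (2.5, -1), ∇L = (48, 33) → (2.5, -1) − 0.02·(48, 33) = (1.54, -1.66)
Step 2: at (1.54, -1.66), ∇L = (16.92, 3.84) → (1.54, -1.66) − 0.02·(16.92, 3.84) = (1.2016, -1.7368)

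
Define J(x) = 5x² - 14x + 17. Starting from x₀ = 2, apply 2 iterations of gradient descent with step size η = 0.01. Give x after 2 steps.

1.886

J′(x) = 10x - 14
x₁ = 2 − 0.01·6 = 1.94
x₂ = 1.94 − 0.01·5.4 = 1.886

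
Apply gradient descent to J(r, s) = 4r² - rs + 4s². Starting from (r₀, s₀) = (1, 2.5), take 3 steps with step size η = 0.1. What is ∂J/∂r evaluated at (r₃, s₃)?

∇J = (8r - s, -r + 8s)
Step 1: at (1, 2.5), ∇J = (5.5, 19) → (1, 2.5) − 0.1·(5.5, 19) = (0.45, 0.6)
Step 2: at (0.45, 0.6), ∇J = (3, 4.35) → (0.45, 0.6) − 0.1·(3, 4.35) = (0.15, 0.165)
Step 3: at (0.15, 0.165), ∇J = (1.035, 1.17) → (0.15, 0.165) − 0.1·(1.035, 1.17) = (0.0465, 0.048)
∂J/∂r at (0.0465, 0.048) = 0.324

0.324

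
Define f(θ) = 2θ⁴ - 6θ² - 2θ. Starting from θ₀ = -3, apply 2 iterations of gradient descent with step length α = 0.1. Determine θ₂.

f′(θ) = 8θ³ - 12θ - 2
θ₁ = -3 − 0.1·(-182) = 15.2
θ₂ = 15.2 − 0.1·27910.064 = -2775.8064

-2775.8064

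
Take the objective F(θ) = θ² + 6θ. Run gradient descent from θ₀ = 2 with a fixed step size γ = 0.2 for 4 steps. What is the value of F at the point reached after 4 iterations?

F′(θ) = 2θ + 6
Step 1: F′(2) = 10; θ₁ = 2 − 0.2·10 = 0
Step 2: F′(0) = 6; θ₂ = 0 − 0.2·6 = -1.2
Step 3: F′(-1.2) = 3.6; θ₃ = -1.2 − 0.2·3.6 = -1.92
Step 4: F′(-1.92) = 2.16; θ₄ = -1.92 − 0.2·2.16 = -2.352
F(-2.352) = -8.580096

-8.580096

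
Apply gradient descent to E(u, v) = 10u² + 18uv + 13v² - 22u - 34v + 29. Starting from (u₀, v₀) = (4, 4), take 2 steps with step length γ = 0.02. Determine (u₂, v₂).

(0.8624, 0.7328)

∇E = (20u + 18v - 22, 18u + 26v - 34)
(u₁, v₁) = (4, 4) − 0.02·(130, 142) = (1.4, 1.16)
(u₂, v₂) = (1.4, 1.16) − 0.02·(26.88, 21.36) = (0.8624, 0.7328)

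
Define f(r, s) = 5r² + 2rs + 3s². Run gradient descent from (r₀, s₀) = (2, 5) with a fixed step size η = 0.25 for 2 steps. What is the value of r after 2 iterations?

10

∇f = (10r + 2s, 2r + 6s)
Step 1: at (2, 5), ∇f = (30, 34) → (2, 5) − 0.25·(30, 34) = (-5.5, -3.5)
Step 2: at (-5.5, -3.5), ∇f = (-62, -32) → (-5.5, -3.5) − 0.25·(-62, -32) = (10, 4.5)
r = 10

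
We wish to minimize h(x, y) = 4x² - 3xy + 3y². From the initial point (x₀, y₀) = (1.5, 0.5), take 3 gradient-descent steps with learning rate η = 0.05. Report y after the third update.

∇h = (8x - 3y, -3x + 6y)
(x₁, y₁) = (1.5, 0.5) − 0.05·(10.5, -1.5) = (0.975, 0.575)
(x₂, y₂) = (0.975, 0.575) − 0.05·(6.075, 0.525) = (0.67125, 0.54875)
(x₃, y₃) = (0.67125, 0.54875) − 0.05·(3.72375, 1.27875) = (0.4850625, 0.4848125)
y = 0.4848125

0.4848125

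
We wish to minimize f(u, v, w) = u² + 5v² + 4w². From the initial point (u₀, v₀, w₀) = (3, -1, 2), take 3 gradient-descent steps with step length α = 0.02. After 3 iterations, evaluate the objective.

∇f = (2u, 10v, 8w)
Step 1: at (3, -1, 2), ∇f = (6, -10, 16) → (3, -1, 2) − 0.02·(6, -10, 16) = (2.88, -0.8, 1.68)
Step 2: at (2.88, -0.8, 1.68), ∇f = (5.76, -8, 13.44) → (2.88, -0.8, 1.68) − 0.02·(5.76, -8, 13.44) = (2.7648, -0.64, 1.4112)
Step 3: at (2.7648, -0.64, 1.4112), ∇f = (5.5296, -6.4, 11.2896) → (2.7648, -0.64, 1.4112) − 0.02·(5.5296, -6.4, 11.2896) = (2.654208, -0.512, 1.185408)
f(2.654208, -0.512, 1.185408) = 13.97630861312

13.97630861312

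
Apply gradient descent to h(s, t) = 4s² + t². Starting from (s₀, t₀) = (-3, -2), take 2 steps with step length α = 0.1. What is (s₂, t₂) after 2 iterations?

∇h = (8s, 2t)
Step 1: at (-3, -2), ∇h = (-24, -4) → (-3, -2) − 0.1·(-24, -4) = (-0.6, -1.6)
Step 2: at (-0.6, -1.6), ∇h = (-4.8, -3.2) → (-0.6, -1.6) − 0.1·(-4.8, -3.2) = (-0.12, -1.28)

(-0.12, -1.28)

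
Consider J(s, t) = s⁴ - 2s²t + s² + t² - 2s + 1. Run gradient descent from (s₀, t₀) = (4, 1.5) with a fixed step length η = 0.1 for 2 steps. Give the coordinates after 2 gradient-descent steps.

(3054.4688, 81.928)

∇J = (4s³ - 4st + 2s - 2, -2s² + 2t)
Step 1: at (4, 1.5), ∇J = (238, -29) → (4, 1.5) − 0.1·(238, -29) = (-19.8, 4.4)
Step 2: at (-19.8, 4.4), ∇J = (-30742.688, -775.28) → (-19.8, 4.4) − 0.1·(-30742.688, -775.28) = (3054.4688, 81.928)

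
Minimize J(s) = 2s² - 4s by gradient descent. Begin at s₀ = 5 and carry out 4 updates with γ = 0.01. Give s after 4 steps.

J′(s) = 4s - 4
Step 1: J′(5) = 16; s₁ = 5 − 0.01·16 = 4.84
Step 2: J′(4.84) = 15.36; s₂ = 4.84 − 0.01·15.36 = 4.6864
Step 3: J′(4.6864) = 14.7456; s₃ = 4.6864 − 0.01·14.7456 = 4.538944
Step 4: J′(4.538944) = 14.155776; s₄ = 4.538944 − 0.01·14.155776 = 4.39738624

4.39738624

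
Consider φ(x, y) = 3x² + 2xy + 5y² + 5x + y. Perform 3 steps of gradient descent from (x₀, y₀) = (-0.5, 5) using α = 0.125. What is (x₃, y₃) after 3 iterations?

(-1, -0.09375)

∇φ = (6x + 2y + 5, 2x + 10y + 1)
Step 1: at (-0.5, 5), ∇φ = (12, 50) → (-0.5, 5) − 0.125·(12, 50) = (-2, -1.25)
Step 2: at (-2, -1.25), ∇φ = (-9.5, -15.5) → (-2, -1.25) − 0.125·(-9.5, -15.5) = (-0.8125, 0.6875)
Step 3: at (-0.8125, 0.6875), ∇φ = (1.5, 6.25) → (-0.8125, 0.6875) − 0.125·(1.5, 6.25) = (-1, -0.09375)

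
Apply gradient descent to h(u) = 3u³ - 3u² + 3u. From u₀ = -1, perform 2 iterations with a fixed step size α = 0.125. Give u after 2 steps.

-17.9453125

h′(u) = 9u² - 6u + 3
Step 1: h′(-1) = 18; u₁ = -1 − 0.125·18 = -3.25
Step 2: h′(-3.25) = 117.5625; u₂ = -3.25 − 0.125·117.5625 = -17.9453125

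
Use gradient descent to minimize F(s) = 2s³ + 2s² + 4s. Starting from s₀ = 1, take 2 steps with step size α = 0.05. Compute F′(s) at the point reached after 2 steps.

4.053014

F′(s) = 6s² + 4s + 4
s₁ = 1 − 0.05·14 = 0.3
s₂ = 0.3 − 0.05·5.74 = 0.013
F′(s) at (0.013) = 4.053014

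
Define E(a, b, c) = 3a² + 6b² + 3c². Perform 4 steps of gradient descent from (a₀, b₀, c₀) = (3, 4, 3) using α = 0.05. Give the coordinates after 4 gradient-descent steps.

(0.7203, 0.1024, 0.7203)

∇E = (6a, 12b, 6c)
(a₁, b₁, c₁) = (3, 4, 3) − 0.05·(18, 48, 18) = (2.1, 1.6, 2.1)
(a₂, b₂, c₂) = (2.1, 1.6, 2.1) − 0.05·(12.6, 19.2, 12.6) = (1.47, 0.64, 1.47)
(a₃, b₃, c₃) = (1.47, 0.64, 1.47) − 0.05·(8.82, 7.68, 8.82) = (1.029, 0.256, 1.029)
(a₄, b₄, c₄) = (1.029, 0.256, 1.029) − 0.05·(6.174, 3.072, 6.174) = (0.7203, 0.1024, 0.7203)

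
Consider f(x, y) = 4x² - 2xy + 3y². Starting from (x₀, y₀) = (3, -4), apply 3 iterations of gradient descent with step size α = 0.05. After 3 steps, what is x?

∇f = (8x - 2y, -2x + 6y)
Step 1: at (3, -4), ∇f = (32, -30) → (3, -4) − 0.05·(32, -30) = (1.4, -2.5)
Step 2: at (1.4, -2.5), ∇f = (16.2, -17.8) → (1.4, -2.5) − 0.05·(16.2, -17.8) = (0.59, -1.61)
Step 3: at (0.59, -1.61), ∇f = (7.94, -10.84) → (0.59, -1.61) − 0.05·(7.94, -10.84) = (0.193, -1.068)
x = 0.193

0.193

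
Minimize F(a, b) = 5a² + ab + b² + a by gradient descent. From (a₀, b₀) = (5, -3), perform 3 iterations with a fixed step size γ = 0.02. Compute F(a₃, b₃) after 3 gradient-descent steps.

∇F = (10a + b + 1, a + 2b)
Step 1: at (5, -3), ∇F = (48, -1) → (5, -3) − 0.02·(48, -1) = (4.04, -2.98)
Step 2: at (4.04, -2.98), ∇F = (38.42, -1.92) → (4.04, -2.98) − 0.02·(38.42, -1.92) = (3.2716, -2.9416)
Step 3: at (3.2716, -2.9416), ∇F = (30.7744, -2.6116) → (3.2716, -2.9416) − 0.02·(30.7744, -2.6116) = (2.656112, -2.889368)
F(2.656112, -2.889368) = 38.604729204928

38.604729204928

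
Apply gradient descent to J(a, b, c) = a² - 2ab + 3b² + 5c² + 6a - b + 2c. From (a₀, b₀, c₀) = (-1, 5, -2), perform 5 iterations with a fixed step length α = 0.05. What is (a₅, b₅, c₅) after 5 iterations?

∇J = (2a - 2b + 6, -2a + 6b - 1, 10c + 2)
Step 1: at (-1, 5, -2), ∇J = (-6, 31, -18) → (-1, 5, -2) − 0.05·(-6, 31, -18) = (-0.7, 3.45, -1.1)
Step 2: at (-0.7, 3.45, -1.1), ∇J = (-2.3, 21.1, -9) → (-0.7, 3.45, -1.1) − 0.05·(-2.3, 21.1, -9) = (-0.585, 2.395, -0.65)
Step 3: at (-0.585, 2.395, -0.65), ∇J = (0.04, 14.54, -4.5) → (-0.585, 2.395, -0.65) − 0.05·(0.04, 14.54, -4.5) = (-0.587, 1.668, -0.425)
Step 4: at (-0.587, 1.668, -0.425), ∇J = (1.49, 10.182, -2.25) → (-0.587, 1.668, -0.425) − 0.05·(1.49, 10.182, -2.25) = (-0.6615, 1.1589, -0.3125)
Step 5: at (-0.6615, 1.1589, -0.3125), ∇J = (2.3592, 7.2764, -1.125) → (-0.6615, 1.1589, -0.3125) − 0.05·(2.3592, 7.2764, -1.125) = (-0.77946, 0.79508, -0.25625)

(-0.77946, 0.79508, -0.25625)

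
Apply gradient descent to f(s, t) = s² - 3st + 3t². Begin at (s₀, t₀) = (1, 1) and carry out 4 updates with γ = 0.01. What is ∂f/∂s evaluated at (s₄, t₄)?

∇f = (2s - 3t, -3s + 6t)
(s₁, t₁) = (1, 1) − 0.01·(-1, 3) = (1.01, 0.97)
(s₂, t₂) = (1.01, 0.97) − 0.01·(-0.89, 2.79) = (1.0189, 0.9421)
(s₃, t₃) = (1.0189, 0.9421) − 0.01·(-0.7885, 2.5959) = (1.026785, 0.916141)
(s₄, t₄) = (1.026785, 0.916141) − 0.01·(-0.694853, 2.416491) = (1.03373353, 0.89197609)
∂f/∂s at (1.03373353, 0.89197609) = -0.60846121

-0.60846121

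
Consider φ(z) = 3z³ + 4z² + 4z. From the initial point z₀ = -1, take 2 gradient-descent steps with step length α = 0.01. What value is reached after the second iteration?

φ′(z) = 9z² + 8z + 4
Step 1: φ′(-1) = 5; z₁ = -1 − 0.01·5 = -1.05
Step 2: φ′(-1.05) = 5.5225; z₂ = -1.05 − 0.01·5.5225 = -1.105225

-1.105225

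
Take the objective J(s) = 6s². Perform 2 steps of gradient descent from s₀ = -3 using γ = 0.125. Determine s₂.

-0.75

J′(s) = 12s
Step 1: J′(-3) = -36; s₁ = -3 − 0.125·(-36) = 1.5
Step 2: J′(1.5) = 18; s₂ = 1.5 − 0.125·18 = -0.75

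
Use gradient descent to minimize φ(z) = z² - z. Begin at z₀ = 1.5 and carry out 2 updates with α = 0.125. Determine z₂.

1.0625

φ′(z) = 2z - 1
z₁ = 1.5 − 0.125·2 = 1.25
z₂ = 1.25 − 0.125·1.5 = 1.0625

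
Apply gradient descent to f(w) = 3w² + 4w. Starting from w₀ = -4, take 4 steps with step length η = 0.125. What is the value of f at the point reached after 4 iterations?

-1.33282470703125

f′(w) = 6w + 4
Step 1: f′(-4) = -20; w₁ = -4 − 0.125·(-20) = -1.5
Step 2: f′(-1.5) = -5; w₂ = -1.5 − 0.125·(-5) = -0.875
Step 3: f′(-0.875) = -1.25; w₃ = -0.875 − 0.125·(-1.25) = -0.71875
Step 4: f′(-0.71875) = -0.3125; w₄ = -0.71875 − 0.125·(-0.3125) = -0.6796875
f(-0.6796875) = -1.33282470703125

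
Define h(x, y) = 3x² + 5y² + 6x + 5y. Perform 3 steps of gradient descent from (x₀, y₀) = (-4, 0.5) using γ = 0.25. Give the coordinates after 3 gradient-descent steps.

(-0.625, -3.875)

∇h = (6x + 6, 10y + 5)
(x₁, y₁) = (-4, 0.5) − 0.25·(-18, 10) = (0.5, -2)
(x₂, y₂) = (0.5, -2) − 0.25·(9, -15) = (-1.75, 1.75)
(x₃, y₃) = (-1.75, 1.75) − 0.25·(-4.5, 22.5) = (-0.625, -3.875)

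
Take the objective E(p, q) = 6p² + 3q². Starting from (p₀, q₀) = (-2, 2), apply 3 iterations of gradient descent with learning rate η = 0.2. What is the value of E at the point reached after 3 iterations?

180.709632

∇E = (12p, 6q)
(p₁, q₁) = (-2, 2) − 0.2·(-24, 12) = (2.8, -0.4)
(p₂, q₂) = (2.8, -0.4) − 0.2·(33.6, -2.4) = (-3.92, 0.08)
(p₃, q₃) = (-3.92, 0.08) − 0.2·(-47.04, 0.48) = (5.488, -0.016)
E(5.488, -0.016) = 180.709632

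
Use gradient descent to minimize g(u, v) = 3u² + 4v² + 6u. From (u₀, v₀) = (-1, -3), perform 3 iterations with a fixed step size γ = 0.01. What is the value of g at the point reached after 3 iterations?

18.828780048384

∇g = (6u + 6, 8v)
(u₁, v₁) = (-1, -3) − 0.01·(0, -24) = (-1, -2.76)
(u₂, v₂) = (-1, -2.76) − 0.01·(0, -22.08) = (-1, -2.5392)
(u₃, v₃) = (-1, -2.5392) − 0.01·(0, -20.3136) = (-1, -2.336064)
g(-1, -2.336064) = 18.828780048384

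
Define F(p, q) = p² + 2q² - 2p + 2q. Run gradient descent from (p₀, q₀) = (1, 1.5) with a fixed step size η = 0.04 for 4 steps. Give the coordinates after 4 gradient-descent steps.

∇F = (2p - 2, 4q + 2)
(p₁, q₁) = (1, 1.5) − 0.04·(0, 8) = (1, 1.18)
(p₂, q₂) = (1, 1.18) − 0.04·(0, 6.72) = (1, 0.9112)
(p₃, q₃) = (1, 0.9112) − 0.04·(0, 5.6448) = (1, 0.685408)
(p₄, q₄) = (1, 0.685408) − 0.04·(0, 4.741632) = (1, 0.49574272)

(1, 0.49574272)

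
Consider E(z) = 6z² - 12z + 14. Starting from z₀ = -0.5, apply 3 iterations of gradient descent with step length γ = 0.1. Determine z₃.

1.012

E′(z) = 12z - 12
z₁ = -0.5 − 0.1·(-18) = 1.3
z₂ = 1.3 − 0.1·3.6 = 0.94
z₃ = 0.94 − 0.1·(-0.72) = 1.012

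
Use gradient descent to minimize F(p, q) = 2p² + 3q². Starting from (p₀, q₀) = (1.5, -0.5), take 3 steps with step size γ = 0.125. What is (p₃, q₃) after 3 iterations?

∇F = (4p, 6q)
(p₁, q₁) = (1.5, -0.5) − 0.125·(6, -3) = (0.75, -0.125)
(p₂, q₂) = (0.75, -0.125) − 0.125·(3, -0.75) = (0.375, -0.03125)
(p₃, q₃) = (0.375, -0.03125) − 0.125·(1.5, -0.1875) = (0.1875, -0.0078125)

(0.1875, -0.0078125)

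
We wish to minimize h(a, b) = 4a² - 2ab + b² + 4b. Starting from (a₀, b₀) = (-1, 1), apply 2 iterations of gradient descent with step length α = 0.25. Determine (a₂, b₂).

(-2, -0.75)

∇h = (8a - 2b, -2a + 2b + 4)
(a₁, b₁) = (-1, 1) − 0.25·(-10, 8) = (1.5, -1)
(a₂, b₂) = (1.5, -1) − 0.25·(14, -1) = (-2, -0.75)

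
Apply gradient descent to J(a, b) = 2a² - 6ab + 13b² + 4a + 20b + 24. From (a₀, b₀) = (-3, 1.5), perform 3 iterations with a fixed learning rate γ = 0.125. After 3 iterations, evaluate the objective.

23881.93609619140625

∇J = (4a - 6b + 4, -6a + 26b + 20)
Step 1: at (-3, 1.5), ∇J = (-17, 77) → (-3, 1.5) − 0.125·(-17, 77) = (-0.875, -8.125)
Step 2: at (-0.875, -8.125), ∇J = (49.25, -186) → (-0.875, -8.125) − 0.125·(49.25, -186) = (-7.03125, 15.125)
Step 3: at (-7.03125, 15.125), ∇J = (-114.875, 455.4375) → (-7.03125, 15.125) − 0.125·(-114.875, 455.4375) = (7.328125, -41.8046875)
J(7.328125, -41.8046875) = 23881.93609619140625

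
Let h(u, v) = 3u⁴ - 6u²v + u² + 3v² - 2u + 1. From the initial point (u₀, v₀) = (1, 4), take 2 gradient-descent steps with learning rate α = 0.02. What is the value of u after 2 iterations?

∇h = (12u³ - 12uv + 2u - 2, -6u² + 6v)
(u₁, v₁) = (1, 4) − 0.02·(-36, 18) = (1.72, 3.64)
(u₂, v₂) = (1.72, 3.64) − 0.02·(-12.628224, 4.0896) = (1.97256448, 3.558208)
u = 1.97256448

1.97256448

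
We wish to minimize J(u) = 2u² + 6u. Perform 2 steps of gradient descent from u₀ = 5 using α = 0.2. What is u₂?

-1.24

J′(u) = 4u + 6
u₁ = 5 − 0.2·26 = -0.2
u₂ = -0.2 − 0.2·5.2 = -1.24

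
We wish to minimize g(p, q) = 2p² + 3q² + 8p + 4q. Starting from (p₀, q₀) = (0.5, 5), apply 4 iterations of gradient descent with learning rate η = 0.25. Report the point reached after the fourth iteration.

(-2, -0.3125)

∇g = (4p + 8, 6q + 4)
Step 1: at (0.5, 5), ∇g = (10, 34) → (0.5, 5) − 0.25·(10, 34) = (-2, -3.5)
Step 2: at (-2, -3.5), ∇g = (0, -17) → (-2, -3.5) − 0.25·(0, -17) = (-2, 0.75)
Step 3: at (-2, 0.75), ∇g = (0, 8.5) → (-2, 0.75) − 0.25·(0, 8.5) = (-2, -1.375)
Step 4: at (-2, -1.375), ∇g = (0, -4.25) → (-2, -1.375) − 0.25·(0, -4.25) = (-2, -0.3125)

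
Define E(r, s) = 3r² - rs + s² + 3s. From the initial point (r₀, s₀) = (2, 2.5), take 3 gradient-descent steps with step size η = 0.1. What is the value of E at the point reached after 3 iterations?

∇E = (6r - s, -r + 2s + 3)
Step 1: at (2, 2.5), ∇E = (9.5, 6) → (2, 2.5) − 0.1·(9.5, 6) = (1.05, 1.9)
Step 2: at (1.05, 1.9), ∇E = (4.4, 5.75) → (1.05, 1.9) − 0.1·(4.4, 5.75) = (0.61, 1.325)
Step 3: at (0.61, 1.325), ∇E = (2.335, 5.04) → (0.61, 1.325) − 0.1·(2.335, 5.04) = (0.3765, 0.821)
E(0.3765, 0.821) = 3.25319125

3.25319125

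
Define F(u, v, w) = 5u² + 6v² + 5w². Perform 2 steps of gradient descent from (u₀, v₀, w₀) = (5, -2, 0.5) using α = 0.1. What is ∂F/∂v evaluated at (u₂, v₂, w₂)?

-0.96

∇F = (10u, 12v, 10w)
Step 1: at (5, -2, 0.5), ∇F = (50, -24, 5) → (5, -2, 0.5) − 0.1·(50, -24, 5) = (0, 0.4, 0)
Step 2: at (0, 0.4, 0), ∇F = (0, 4.8, 0) → (0, 0.4, 0) − 0.1·(0, 4.8, 0) = (0, -0.08, 0)
∂F/∂v at (0, -0.08, 0) = -0.96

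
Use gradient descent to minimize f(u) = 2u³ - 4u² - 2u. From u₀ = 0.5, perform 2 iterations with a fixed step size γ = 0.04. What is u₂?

0.866624

f′(u) = 6u² - 8u - 2
Step 1: f′(0.5) = -4.5; u₁ = 0.5 − 0.04·(-4.5) = 0.68
Step 2: f′(0.68) = -4.6656; u₂ = 0.68 − 0.04·(-4.6656) = 0.866624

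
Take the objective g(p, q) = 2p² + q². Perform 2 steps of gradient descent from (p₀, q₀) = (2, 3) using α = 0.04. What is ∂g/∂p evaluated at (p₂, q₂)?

5.6448

∇g = (4p, 2q)
(p₁, q₁) = (2, 3) − 0.04·(8, 6) = (1.68, 2.76)
(p₂, q₂) = (1.68, 2.76) − 0.04·(6.72, 5.52) = (1.4112, 2.5392)
∂g/∂p at (1.4112, 2.5392) = 5.6448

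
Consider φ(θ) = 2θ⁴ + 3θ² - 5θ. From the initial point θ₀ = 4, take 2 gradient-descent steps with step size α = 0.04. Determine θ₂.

φ′(θ) = 8θ³ + 6θ - 5
Step 1: φ′(4) = 531; θ₁ = 4 − 0.04·531 = -17.24
Step 2: φ′(-17.24) = -41100.691392; θ₂ = -17.24 − 0.04·(-41100.691392) = 1626.78765568

1626.78765568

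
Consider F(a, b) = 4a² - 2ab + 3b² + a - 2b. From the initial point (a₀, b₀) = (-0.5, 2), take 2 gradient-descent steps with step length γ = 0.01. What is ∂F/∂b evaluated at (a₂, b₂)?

∇F = (8a - 2b + 1, -2a + 6b - 2)
(a₁, b₁) = (-0.5, 2) − 0.01·(-7, 11) = (-0.43, 1.89)
(a₂, b₂) = (-0.43, 1.89) − 0.01·(-6.22, 10.2) = (-0.3678, 1.788)
∂F/∂b at (-0.3678, 1.788) = 9.4636

9.4636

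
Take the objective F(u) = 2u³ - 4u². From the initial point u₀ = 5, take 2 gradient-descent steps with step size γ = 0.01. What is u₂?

F′(u) = 6u² - 8u
u₁ = 5 − 0.01·110 = 3.9
u₂ = 3.9 − 0.01·60.06 = 3.2994

3.2994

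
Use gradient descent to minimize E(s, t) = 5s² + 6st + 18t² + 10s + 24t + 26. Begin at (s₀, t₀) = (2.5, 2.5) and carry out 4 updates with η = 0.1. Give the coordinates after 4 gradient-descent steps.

∇E = (10s + 6t + 10, 6s + 36t + 24)
(s₁, t₁) = (2.5, 2.5) − 0.1·(50, 129) = (-2.5, -10.4)
(s₂, t₂) = (-2.5, -10.4) − 0.1·(-77.4, -365.4) = (5.24, 26.14)
(s₃, t₃) = (5.24, 26.14) − 0.1·(219.24, 996.48) = (-16.684, -73.508)
(s₄, t₄) = (-16.684, -73.508) − 0.1·(-597.888, -2722.392) = (43.1048, 198.7312)

(43.1048, 198.7312)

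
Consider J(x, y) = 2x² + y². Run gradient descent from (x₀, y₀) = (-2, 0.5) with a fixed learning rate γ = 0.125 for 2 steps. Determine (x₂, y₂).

(-0.5, 0.28125)

∇J = (4x, 2y)
(x₁, y₁) = (-2, 0.5) − 0.125·(-8, 1) = (-1, 0.375)
(x₂, y₂) = (-1, 0.375) − 0.125·(-4, 0.75) = (-0.5, 0.28125)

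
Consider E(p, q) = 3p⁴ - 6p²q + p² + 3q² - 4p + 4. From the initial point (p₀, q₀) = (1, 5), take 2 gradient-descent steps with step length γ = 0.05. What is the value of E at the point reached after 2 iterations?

121328.354640151875

∇E = (12p³ - 12pq + 2p - 4, -6p² + 6q)
(p₁, q₁) = (1, 5) − 0.05·(-50, 24) = (3.5, 3.8)
(p₂, q₂) = (3.5, 3.8) − 0.05·(357.9, -50.7) = (-14.395, 6.335)
E(-14.395, 6.335) = 121328.354640151875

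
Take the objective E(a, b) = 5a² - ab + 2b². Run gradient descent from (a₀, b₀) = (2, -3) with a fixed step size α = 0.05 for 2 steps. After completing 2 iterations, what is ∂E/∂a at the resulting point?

∇E = (10a - b, -a + 4b)
(a₁, b₁) = (2, -3) − 0.05·(23, -14) = (0.85, -2.3)
(a₂, b₂) = (0.85, -2.3) − 0.05·(10.8, -10.05) = (0.31, -1.7975)
∂E/∂a at (0.31, -1.7975) = 4.8975

4.8975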